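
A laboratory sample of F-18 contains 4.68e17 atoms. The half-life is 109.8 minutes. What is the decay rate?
A = λN = 2.954e15 decays/minute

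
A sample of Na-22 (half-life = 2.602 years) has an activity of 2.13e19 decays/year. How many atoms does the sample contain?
N = A/λ = 7.996e19 atoms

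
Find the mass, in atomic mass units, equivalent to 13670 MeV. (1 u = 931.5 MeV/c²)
m = E/c² = 14.68 u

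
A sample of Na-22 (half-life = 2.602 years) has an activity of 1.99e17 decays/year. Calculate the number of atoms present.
N = A/λ = 7.47e17 atoms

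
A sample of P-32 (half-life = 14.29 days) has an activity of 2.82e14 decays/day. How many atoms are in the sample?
N = A/λ = 5.814e15 atoms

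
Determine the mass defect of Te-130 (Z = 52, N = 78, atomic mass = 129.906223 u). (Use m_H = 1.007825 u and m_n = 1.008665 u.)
Δm = Z·m_H + N·m_n − M = 1.177 u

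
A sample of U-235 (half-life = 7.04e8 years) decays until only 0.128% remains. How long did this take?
t = t½ × log₂(N₀/N) = 6.765e9 years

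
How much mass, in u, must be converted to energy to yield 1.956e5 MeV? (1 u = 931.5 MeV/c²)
m = E/c² = 210 u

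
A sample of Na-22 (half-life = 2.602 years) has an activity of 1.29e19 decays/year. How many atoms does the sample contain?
N = A/λ = 4.843e19 atoms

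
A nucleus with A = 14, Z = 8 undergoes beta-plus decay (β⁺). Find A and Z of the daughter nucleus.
Daughter: A = 14, Z = 7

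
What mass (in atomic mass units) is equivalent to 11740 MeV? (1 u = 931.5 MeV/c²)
m = E/c² = 12.6 u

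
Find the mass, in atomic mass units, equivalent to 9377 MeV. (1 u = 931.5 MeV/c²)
m = E/c² = 10.07 u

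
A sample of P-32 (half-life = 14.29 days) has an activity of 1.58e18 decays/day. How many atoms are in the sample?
N = A/λ = 3.257e19 atoms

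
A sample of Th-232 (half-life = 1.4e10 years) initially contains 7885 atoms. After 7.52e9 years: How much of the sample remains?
N = N₀(1/2)^(t/t½) = 5434 atoms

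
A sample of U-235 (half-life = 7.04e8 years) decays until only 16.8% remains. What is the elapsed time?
t = t½ × log₂(N₀/N) = 1.812e9 years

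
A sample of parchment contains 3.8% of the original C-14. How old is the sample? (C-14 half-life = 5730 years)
Age = t½ × log₂(1/ratio) = 27030 years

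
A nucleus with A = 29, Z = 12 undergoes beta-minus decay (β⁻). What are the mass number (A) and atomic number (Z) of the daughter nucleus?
Daughter: A = 29, Z = 13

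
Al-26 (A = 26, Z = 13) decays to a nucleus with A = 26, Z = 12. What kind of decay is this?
ΔA = 0, ΔZ = -1 ⇒ beta-plus decay (β⁺) or electron capture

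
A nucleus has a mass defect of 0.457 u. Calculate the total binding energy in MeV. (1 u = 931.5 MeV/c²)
B.E. = Δm × 931.5 = 425.7 MeV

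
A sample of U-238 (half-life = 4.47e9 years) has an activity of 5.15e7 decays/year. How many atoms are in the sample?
N = A/λ = 3.321e17 atoms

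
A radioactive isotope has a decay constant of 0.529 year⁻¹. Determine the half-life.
t½ = ln(2)/λ = 1.31 years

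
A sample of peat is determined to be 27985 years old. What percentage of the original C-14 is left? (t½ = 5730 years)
N/N₀ = (1/2)^(t/t½) = 0.03387 = 3.39%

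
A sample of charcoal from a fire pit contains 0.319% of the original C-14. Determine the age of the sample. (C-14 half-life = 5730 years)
Age = t½ × log₂(1/ratio) = 47510 years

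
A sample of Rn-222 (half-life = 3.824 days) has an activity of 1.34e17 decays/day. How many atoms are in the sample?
N = A/λ = 7.393e17 atoms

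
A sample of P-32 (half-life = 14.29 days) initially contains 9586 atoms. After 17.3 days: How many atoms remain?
N = N₀(1/2)^(t/t½) = 4142 atoms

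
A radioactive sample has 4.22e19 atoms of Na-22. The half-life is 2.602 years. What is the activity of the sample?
A = λN = 1.124e19 decays/year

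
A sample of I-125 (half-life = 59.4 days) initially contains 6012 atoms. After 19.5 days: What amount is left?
N = N₀(1/2)^(t/t½) = 4788 atoms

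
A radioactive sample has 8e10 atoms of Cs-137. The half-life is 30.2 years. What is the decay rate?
A = λN = 1.836e9 decays/year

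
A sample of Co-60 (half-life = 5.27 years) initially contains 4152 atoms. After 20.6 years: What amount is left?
N = N₀(1/2)^(t/t½) = 276.4 atoms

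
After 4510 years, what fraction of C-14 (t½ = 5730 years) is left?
N/N₀ = (1/2)^(t/t½) = 0.5795 = 58%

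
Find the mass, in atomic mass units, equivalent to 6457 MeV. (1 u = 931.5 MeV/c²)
m = E/c² = 6.932 u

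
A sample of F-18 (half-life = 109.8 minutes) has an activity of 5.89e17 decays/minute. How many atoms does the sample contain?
N = A/λ = 9.33e19 atoms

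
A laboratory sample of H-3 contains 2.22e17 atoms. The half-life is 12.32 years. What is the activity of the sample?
A = λN = 1.249e16 decays/year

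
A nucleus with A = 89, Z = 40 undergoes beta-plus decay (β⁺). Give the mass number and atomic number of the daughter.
Daughter: A = 89, Z = 39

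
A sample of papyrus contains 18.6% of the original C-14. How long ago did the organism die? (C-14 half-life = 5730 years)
Age = t½ × log₂(1/ratio) = 13900 years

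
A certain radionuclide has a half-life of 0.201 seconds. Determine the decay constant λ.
λ = ln(2)/t½ = 3.448 second⁻¹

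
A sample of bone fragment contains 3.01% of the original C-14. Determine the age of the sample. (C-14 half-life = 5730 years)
Age = t½ × log₂(1/ratio) = 28960 years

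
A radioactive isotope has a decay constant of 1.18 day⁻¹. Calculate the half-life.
t½ = ln(2)/λ = 0.5874 days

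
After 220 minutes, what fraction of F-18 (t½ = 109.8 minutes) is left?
N/N₀ = (1/2)^(t/t½) = 0.2494 = 24.9%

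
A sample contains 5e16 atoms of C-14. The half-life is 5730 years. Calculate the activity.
A = λN = 6.048e12 decays/year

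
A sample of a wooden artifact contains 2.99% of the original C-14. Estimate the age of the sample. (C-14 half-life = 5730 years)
Age = t½ × log₂(1/ratio) = 29020 years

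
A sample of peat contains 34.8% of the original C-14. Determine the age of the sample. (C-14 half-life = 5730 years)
Age = t½ × log₂(1/ratio) = 8726 years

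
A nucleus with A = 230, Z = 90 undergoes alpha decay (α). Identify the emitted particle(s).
α particle = ⁴₂He (2 protons + 2 neutrons)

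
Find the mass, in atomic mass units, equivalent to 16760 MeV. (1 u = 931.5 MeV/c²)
m = E/c² = 17.99 u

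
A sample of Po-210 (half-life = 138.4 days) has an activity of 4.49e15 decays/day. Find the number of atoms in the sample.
N = A/λ = 8.965e17 atoms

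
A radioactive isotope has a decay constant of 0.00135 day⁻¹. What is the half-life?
t½ = ln(2)/λ = 513.4 days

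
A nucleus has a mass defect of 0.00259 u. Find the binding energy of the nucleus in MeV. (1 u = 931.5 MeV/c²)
B.E. = Δm × 931.5 = 2.413 MeV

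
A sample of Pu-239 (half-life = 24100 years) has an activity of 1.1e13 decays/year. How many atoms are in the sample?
N = A/λ = 3.825e17 atoms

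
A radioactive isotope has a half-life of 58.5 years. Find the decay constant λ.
λ = ln(2)/t½ = 0.01185 year⁻¹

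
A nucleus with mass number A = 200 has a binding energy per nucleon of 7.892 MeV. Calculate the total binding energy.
B.E. = 7.892 × 200 = 1578 MeV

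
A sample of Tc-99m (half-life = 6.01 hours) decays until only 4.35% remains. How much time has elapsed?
t = t½ × log₂(N₀/N) = 27.18 hours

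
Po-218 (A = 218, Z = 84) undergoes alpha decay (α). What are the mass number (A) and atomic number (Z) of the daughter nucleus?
Daughter: A = 214, Z = 82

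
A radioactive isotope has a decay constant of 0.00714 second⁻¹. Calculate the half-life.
t½ = ln(2)/λ = 97.08 seconds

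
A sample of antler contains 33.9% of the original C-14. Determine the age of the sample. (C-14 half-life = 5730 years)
Age = t½ × log₂(1/ratio) = 8942 years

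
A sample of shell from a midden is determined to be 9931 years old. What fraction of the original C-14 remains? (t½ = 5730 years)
N/N₀ = (1/2)^(t/t½) = 0.3008 = 30.1%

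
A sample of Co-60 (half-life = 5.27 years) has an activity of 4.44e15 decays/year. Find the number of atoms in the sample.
N = A/λ = 3.376e16 atoms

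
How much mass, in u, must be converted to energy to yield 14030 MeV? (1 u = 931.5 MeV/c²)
m = E/c² = 15.06 u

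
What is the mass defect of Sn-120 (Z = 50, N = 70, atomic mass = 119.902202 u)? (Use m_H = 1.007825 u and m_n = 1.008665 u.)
Δm = Z·m_H + N·m_n − M = 1.096 u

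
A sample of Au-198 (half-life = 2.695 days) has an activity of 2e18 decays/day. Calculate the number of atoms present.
N = A/λ = 7.776e18 atoms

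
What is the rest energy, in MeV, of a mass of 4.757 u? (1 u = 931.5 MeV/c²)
E = mc² = 4431 MeV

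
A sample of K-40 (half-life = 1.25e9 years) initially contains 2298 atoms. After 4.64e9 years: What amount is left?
N = N₀(1/2)^(t/t½) = 175.4 atoms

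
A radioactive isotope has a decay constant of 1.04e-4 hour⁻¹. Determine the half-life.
t½ = ln(2)/λ = 6665 hours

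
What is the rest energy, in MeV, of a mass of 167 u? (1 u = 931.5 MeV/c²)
E = mc² = 1.556e5 MeV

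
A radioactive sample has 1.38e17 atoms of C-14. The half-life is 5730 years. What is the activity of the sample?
A = λN = 1.669e13 decays/year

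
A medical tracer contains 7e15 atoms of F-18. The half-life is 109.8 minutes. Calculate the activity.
A = λN = 4.419e13 decays/minute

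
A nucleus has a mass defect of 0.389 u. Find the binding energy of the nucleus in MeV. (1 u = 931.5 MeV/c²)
B.E. = Δm × 931.5 = 362.4 MeV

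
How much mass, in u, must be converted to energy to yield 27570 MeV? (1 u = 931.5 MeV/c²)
m = E/c² = 29.6 u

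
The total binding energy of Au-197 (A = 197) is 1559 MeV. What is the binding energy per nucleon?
B.E./A = 1559/197 = 7.914 MeV/nucleon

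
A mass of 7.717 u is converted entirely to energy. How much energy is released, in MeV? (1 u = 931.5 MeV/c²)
E = mc² = 7188 MeV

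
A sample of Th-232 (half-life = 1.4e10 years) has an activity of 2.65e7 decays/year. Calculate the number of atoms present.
N = A/λ = 5.352e17 atoms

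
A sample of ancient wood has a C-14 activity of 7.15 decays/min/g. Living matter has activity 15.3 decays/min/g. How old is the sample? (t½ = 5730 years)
Age = t½ × log₂(A₀/A) = 6289 years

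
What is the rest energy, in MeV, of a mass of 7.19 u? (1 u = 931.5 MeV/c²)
E = mc² = 6697 MeV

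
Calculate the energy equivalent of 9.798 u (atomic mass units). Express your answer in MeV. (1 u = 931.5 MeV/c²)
E = mc² = 9127 MeV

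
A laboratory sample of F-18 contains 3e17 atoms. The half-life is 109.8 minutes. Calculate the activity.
A = λN = 1.894e15 decays/minute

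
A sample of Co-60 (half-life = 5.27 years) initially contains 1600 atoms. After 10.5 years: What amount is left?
N = N₀(1/2)^(t/t½) = 402.1 atoms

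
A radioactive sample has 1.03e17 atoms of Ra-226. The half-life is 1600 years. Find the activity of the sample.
A = λN = 4.462e13 decays/year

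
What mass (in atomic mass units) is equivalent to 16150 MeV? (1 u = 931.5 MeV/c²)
m = E/c² = 17.34 u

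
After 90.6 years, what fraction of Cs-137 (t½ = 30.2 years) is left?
N/N₀ = (1/2)^(t/t½) = 0.125 = 12.5%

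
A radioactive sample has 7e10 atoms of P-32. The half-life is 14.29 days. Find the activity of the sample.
A = λN = 3.395e9 decays/day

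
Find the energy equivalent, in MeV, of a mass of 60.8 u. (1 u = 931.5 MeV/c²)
E = mc² = 56640 MeV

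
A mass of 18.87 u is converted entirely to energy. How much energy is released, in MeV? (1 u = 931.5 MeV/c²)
E = mc² = 17580 MeV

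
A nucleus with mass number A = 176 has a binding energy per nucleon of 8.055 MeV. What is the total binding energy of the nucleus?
B.E. = 8.055 × 176 = 1418 MeV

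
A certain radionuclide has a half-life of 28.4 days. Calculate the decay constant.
λ = ln(2)/t½ = 0.02441 day⁻¹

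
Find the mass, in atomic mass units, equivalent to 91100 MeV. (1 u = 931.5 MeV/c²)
m = E/c² = 97.8 u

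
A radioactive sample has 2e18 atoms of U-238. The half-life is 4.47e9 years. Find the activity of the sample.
A = λN = 3.101e8 decays/year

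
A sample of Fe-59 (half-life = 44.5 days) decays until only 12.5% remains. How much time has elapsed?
t = t½ × log₂(N₀/N) = 133.5 days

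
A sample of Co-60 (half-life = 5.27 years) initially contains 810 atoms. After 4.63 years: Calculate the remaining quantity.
N = N₀(1/2)^(t/t½) = 440.6 atoms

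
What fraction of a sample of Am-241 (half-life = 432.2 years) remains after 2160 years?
N/N₀ = (1/2)^(t/t½) = 0.0313 = 3.13%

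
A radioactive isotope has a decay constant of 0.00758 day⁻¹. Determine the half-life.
t½ = ln(2)/λ = 91.44 days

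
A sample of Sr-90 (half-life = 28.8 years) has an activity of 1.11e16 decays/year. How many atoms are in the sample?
N = A/λ = 4.612e17 atoms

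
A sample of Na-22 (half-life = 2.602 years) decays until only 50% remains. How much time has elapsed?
t = t½ × log₂(N₀/N) = 2.602 years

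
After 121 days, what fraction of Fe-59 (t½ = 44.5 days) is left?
N/N₀ = (1/2)^(t/t½) = 0.1519 = 15.2%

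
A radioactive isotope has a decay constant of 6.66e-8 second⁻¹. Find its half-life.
t½ = ln(2)/λ = 1.041e7 seconds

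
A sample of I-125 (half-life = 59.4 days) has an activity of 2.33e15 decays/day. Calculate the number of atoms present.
N = A/λ = 1.997e17 atoms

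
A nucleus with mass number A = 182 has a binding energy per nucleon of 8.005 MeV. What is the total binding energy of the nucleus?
B.E. = 8.005 × 182 = 1457 MeV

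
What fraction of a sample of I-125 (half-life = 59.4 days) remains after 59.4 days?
N/N₀ = (1/2)^(t/t½) = 0.5 = 50%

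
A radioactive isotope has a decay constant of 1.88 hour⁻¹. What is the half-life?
t½ = ln(2)/λ = 0.3687 hours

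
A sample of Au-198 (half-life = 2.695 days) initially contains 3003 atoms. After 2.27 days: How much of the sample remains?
N = N₀(1/2)^(t/t½) = 1675 atoms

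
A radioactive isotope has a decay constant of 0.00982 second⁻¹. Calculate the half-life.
t½ = ln(2)/λ = 70.59 seconds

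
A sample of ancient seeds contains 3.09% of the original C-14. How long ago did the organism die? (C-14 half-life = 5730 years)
Age = t½ × log₂(1/ratio) = 28740 years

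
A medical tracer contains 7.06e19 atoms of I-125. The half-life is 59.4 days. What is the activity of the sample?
A = λN = 8.238e17 decays/day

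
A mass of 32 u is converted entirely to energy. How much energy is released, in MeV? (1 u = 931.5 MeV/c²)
E = mc² = 29810 MeV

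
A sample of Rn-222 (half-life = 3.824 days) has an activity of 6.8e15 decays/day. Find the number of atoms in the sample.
N = A/λ = 3.751e16 atoms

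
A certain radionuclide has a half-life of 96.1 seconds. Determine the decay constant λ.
λ = ln(2)/t½ = 0.007213 second⁻¹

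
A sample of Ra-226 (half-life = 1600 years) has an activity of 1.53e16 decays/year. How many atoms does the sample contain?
N = A/λ = 3.532e19 atoms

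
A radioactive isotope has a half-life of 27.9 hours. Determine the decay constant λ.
λ = ln(2)/t½ = 0.02484 hour⁻¹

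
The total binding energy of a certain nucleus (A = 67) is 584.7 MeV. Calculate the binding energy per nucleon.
B.E./A = 584.7/67 = 8.727 MeV/nucleon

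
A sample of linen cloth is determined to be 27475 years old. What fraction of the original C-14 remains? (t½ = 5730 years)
N/N₀ = (1/2)^(t/t½) = 0.03602 = 3.6%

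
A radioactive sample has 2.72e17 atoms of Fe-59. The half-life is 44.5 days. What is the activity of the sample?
A = λN = 4.237e15 decays/day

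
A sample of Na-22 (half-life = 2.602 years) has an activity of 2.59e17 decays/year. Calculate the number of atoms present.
N = A/λ = 9.723e17 atoms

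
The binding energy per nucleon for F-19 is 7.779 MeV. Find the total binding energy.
B.E. = 7.779 × 19 = 147.8 MeV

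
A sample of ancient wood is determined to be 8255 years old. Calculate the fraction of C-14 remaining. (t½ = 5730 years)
N/N₀ = (1/2)^(t/t½) = 0.3684 = 36.8%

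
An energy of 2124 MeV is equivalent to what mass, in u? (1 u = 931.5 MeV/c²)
m = E/c² = 2.28 u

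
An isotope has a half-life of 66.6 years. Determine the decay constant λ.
λ = ln(2)/t½ = 0.01041 year⁻¹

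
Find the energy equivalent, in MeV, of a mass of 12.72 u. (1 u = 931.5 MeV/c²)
E = mc² = 11850 MeV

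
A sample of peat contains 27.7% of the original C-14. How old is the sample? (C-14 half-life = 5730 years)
Age = t½ × log₂(1/ratio) = 10610 years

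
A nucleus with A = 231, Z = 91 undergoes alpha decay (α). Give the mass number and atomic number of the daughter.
Daughter: A = 227, Z = 89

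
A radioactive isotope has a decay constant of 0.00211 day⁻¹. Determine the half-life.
t½ = ln(2)/λ = 328.5 days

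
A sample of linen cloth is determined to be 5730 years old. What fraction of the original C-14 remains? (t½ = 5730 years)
N/N₀ = (1/2)^(t/t½) = 0.5 = 50%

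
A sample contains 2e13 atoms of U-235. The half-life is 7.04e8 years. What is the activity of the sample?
A = λN = 19690 decays/year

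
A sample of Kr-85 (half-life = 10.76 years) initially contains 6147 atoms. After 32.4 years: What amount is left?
N = N₀(1/2)^(t/t½) = 762.5 atoms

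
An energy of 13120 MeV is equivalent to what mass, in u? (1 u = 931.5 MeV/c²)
m = E/c² = 14.08 u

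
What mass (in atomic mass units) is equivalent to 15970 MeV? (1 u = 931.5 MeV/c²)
m = E/c² = 17.14 u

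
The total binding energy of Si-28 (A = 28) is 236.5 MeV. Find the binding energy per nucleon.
B.E./A = 236.5/28 = 8.446 MeV/nucleon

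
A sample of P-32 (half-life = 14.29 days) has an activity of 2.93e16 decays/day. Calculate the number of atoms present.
N = A/λ = 6.041e17 atoms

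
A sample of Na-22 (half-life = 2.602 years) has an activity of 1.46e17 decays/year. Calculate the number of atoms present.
N = A/λ = 5.481e17 atoms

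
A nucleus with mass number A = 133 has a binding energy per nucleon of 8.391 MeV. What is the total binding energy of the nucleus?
B.E. = 8.391 × 133 = 1116 MeV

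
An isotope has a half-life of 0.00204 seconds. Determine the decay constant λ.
λ = ln(2)/t½ = 339.8 second⁻¹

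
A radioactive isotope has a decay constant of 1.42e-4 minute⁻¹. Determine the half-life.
t½ = ln(2)/λ = 4881 minutes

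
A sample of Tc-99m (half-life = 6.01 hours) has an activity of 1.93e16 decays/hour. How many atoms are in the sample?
N = A/λ = 1.673e17 atoms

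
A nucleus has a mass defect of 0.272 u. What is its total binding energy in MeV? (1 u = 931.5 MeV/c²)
B.E. = Δm × 931.5 = 253.4 MeV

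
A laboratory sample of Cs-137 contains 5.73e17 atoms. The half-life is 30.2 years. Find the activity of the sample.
A = λN = 1.315e16 decays/year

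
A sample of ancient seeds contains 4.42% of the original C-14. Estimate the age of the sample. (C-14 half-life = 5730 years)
Age = t½ × log₂(1/ratio) = 25780 years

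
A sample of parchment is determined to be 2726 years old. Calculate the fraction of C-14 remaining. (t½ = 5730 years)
N/N₀ = (1/2)^(t/t½) = 0.7191 = 71.9%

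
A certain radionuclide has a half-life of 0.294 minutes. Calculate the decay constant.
λ = ln(2)/t½ = 2.358 minute⁻¹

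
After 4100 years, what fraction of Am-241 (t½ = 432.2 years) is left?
N/N₀ = (1/2)^(t/t½) = 0.001394 = 0.139%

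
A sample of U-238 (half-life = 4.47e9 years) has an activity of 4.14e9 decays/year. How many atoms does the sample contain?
N = A/λ = 2.67e19 atoms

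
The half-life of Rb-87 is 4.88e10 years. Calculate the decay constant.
λ = ln(2)/t½ = 1.42e-11 year⁻¹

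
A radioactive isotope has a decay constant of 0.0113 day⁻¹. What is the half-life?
t½ = ln(2)/λ = 61.34 days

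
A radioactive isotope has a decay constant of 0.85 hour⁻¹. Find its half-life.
t½ = ln(2)/λ = 0.8155 hours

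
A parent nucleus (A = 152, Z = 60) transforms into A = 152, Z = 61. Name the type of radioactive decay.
ΔA = 0, ΔZ = +1 ⇒ beta-minus decay (β⁻)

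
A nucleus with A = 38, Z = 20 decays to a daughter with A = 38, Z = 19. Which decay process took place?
ΔA = 0, ΔZ = -1 ⇒ beta-plus decay (β⁺) or electron capture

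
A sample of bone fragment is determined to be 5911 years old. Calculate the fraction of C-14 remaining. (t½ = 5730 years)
N/N₀ = (1/2)^(t/t½) = 0.4892 = 48.9%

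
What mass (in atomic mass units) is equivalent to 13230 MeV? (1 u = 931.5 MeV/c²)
m = E/c² = 14.2 u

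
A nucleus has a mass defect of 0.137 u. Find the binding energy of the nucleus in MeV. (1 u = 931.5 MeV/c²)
B.E. = Δm × 931.5 = 127.6 MeV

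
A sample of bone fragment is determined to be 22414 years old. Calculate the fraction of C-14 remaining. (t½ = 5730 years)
N/N₀ = (1/2)^(t/t½) = 0.06645 = 6.64%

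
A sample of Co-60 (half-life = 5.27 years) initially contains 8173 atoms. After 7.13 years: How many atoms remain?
N = N₀(1/2)^(t/t½) = 3200 atoms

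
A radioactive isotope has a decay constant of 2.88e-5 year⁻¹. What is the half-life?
t½ = ln(2)/λ = 24070 years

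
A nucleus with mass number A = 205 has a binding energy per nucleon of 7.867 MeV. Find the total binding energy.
B.E. = 7.867 × 205 = 1613 MeV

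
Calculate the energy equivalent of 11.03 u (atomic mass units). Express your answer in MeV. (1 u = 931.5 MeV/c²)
E = mc² = 10270 MeV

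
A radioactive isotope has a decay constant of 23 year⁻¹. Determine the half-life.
t½ = ln(2)/λ = 0.03014 years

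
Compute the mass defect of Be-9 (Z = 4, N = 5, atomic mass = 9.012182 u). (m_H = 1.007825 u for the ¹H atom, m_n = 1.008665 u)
Δm = Z·m_H + N·m_n − M = 0.06244 u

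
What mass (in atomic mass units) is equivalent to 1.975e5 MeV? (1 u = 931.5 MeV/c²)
m = E/c² = 212 u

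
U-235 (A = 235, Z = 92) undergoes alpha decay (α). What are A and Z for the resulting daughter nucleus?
Daughter: A = 231, Z = 90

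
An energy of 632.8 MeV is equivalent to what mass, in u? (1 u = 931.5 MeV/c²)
m = E/c² = 0.6793 u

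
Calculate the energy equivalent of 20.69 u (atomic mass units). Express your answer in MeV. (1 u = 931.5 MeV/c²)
E = mc² = 19270 MeV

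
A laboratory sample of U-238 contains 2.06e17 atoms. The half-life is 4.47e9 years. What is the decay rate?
A = λN = 3.194e7 decays/year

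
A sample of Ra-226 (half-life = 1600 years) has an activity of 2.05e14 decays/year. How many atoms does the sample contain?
N = A/λ = 4.732e17 atoms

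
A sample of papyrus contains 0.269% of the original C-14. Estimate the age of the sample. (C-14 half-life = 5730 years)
Age = t½ × log₂(1/ratio) = 48920 years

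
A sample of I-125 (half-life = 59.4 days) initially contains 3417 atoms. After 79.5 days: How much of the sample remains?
N = N₀(1/2)^(t/t½) = 1351 atoms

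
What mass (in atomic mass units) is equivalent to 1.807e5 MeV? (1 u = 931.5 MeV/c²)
m = E/c² = 194 u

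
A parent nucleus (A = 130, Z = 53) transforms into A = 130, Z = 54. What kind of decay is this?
ΔA = 0, ΔZ = +1 ⇒ beta-minus decay (β⁻)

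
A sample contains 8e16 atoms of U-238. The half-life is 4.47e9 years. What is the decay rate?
A = λN = 1.241e7 decays/year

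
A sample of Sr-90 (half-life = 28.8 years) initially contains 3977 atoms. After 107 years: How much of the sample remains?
N = N₀(1/2)^(t/t½) = 302.8 atoms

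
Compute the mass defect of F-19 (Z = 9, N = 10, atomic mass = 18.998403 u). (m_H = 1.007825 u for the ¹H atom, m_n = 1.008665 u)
Δm = Z·m_H + N·m_n − M = 0.1587 u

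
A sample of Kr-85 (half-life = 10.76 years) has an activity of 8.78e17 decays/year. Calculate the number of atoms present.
N = A/λ = 1.363e19 atoms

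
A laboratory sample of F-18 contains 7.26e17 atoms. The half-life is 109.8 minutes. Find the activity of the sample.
A = λN = 4.583e15 decays/minute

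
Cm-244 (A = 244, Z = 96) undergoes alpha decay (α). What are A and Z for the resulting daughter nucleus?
Daughter: A = 240, Z = 94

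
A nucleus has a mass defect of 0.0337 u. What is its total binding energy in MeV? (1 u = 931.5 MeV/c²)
B.E. = Δm × 931.5 = 31.39 MeV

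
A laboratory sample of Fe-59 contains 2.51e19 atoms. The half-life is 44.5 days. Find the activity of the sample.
A = λN = 3.91e17 decays/day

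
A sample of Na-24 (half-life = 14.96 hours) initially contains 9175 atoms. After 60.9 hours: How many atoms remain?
N = N₀(1/2)^(t/t½) = 546 atoms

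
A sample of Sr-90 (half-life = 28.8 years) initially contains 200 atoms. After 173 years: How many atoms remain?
N = N₀(1/2)^(t/t½) = 3.11 atoms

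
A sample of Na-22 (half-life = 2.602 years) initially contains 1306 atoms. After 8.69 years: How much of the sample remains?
N = N₀(1/2)^(t/t½) = 129 atoms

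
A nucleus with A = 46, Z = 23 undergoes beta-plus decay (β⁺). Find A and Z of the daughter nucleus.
Daughter: A = 46, Z = 22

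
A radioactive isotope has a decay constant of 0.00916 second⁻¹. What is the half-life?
t½ = ln(2)/λ = 75.67 seconds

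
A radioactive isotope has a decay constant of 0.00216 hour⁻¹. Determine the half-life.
t½ = ln(2)/λ = 320.9 hours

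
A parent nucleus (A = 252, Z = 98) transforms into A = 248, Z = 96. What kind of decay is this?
ΔA = -4, ΔZ = -2 ⇒ alpha decay (α)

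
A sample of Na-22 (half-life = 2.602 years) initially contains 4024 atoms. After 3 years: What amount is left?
N = N₀(1/2)^(t/t½) = 1810 atoms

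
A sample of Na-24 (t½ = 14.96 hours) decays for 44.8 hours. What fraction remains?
N/N₀ = (1/2)^(t/t½) = 0.1255 = 12.5%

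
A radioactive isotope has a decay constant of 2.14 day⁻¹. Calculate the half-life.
t½ = ln(2)/λ = 0.3239 days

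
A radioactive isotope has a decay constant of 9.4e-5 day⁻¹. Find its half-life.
t½ = ln(2)/λ = 7374 days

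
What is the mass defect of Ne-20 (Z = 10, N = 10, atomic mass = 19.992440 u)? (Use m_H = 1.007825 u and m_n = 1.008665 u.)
Δm = Z·m_H + N·m_n − M = 0.1725 u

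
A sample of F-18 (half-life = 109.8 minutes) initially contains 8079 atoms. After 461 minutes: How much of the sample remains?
N = N₀(1/2)^(t/t½) = 440 atoms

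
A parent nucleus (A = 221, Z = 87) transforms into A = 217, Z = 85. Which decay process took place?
ΔA = -4, ΔZ = -2 ⇒ alpha decay (α)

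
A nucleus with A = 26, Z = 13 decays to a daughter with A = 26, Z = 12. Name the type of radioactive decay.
ΔA = 0, ΔZ = -1 ⇒ beta-plus decay (β⁺) or electron capture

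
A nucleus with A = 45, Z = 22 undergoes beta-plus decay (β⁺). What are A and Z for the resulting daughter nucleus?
Daughter: A = 45, Z = 21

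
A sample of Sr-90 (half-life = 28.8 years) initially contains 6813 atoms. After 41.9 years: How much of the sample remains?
N = N₀(1/2)^(t/t½) = 2485 atoms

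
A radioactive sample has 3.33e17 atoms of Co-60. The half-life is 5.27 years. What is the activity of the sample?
A = λN = 4.38e16 decays/year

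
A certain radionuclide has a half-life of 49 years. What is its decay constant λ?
λ = ln(2)/t½ = 0.01415 year⁻¹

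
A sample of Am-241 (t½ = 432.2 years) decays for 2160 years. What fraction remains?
N/N₀ = (1/2)^(t/t½) = 0.0313 = 3.13%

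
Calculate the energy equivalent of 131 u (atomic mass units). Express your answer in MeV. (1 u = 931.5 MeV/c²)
E = mc² = 1.22e5 MeV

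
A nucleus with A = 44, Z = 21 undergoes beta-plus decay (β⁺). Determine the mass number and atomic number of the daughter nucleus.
Daughter: A = 44, Z = 20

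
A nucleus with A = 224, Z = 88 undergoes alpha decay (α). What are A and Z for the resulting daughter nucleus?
Daughter: A = 220, Z = 86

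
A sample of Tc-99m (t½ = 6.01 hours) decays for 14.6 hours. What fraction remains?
N/N₀ = (1/2)^(t/t½) = 0.1857 = 18.6%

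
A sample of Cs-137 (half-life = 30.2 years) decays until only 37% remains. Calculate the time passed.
t = t½ × log₂(N₀/N) = 43.32 years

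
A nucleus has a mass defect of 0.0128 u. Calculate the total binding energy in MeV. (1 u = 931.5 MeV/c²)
B.E. = Δm × 931.5 = 11.92 MeV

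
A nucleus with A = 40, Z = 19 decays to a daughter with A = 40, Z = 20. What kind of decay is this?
ΔA = 0, ΔZ = +1 ⇒ beta-minus decay (β⁻)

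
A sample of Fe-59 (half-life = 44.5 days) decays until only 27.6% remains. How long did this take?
t = t½ × log₂(N₀/N) = 82.65 days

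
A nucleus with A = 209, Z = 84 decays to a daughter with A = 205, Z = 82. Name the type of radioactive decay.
ΔA = -4, ΔZ = -2 ⇒ alpha decay (α)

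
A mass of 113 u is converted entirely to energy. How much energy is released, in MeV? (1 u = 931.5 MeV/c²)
E = mc² = 1.053e5 MeV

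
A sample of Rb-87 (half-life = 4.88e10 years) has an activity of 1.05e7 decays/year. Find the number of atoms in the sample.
N = A/λ = 7.392e17 atoms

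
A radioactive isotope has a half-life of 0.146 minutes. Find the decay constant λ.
λ = ln(2)/t½ = 4.748 minute⁻¹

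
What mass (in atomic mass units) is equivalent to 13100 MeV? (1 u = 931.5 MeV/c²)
m = E/c² = 14.06 u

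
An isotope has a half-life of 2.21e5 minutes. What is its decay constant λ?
λ = ln(2)/t½ = 3.136e-6 minute⁻¹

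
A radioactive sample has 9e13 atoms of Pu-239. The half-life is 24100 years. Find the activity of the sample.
A = λN = 2.589e9 decays/year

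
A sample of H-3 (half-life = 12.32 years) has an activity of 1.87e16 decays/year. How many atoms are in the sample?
N = A/λ = 3.324e17 atoms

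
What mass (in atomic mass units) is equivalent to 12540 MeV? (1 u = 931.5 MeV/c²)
m = E/c² = 13.46 u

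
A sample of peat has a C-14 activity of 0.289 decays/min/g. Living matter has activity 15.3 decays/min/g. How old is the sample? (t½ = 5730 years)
Age = t½ × log₂(A₀/A) = 32810 years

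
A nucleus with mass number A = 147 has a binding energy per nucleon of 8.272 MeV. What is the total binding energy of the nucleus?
B.E. = 8.272 × 147 = 1216 MeV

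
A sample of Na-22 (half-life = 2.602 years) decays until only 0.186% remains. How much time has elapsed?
t = t½ × log₂(N₀/N) = 23.6 years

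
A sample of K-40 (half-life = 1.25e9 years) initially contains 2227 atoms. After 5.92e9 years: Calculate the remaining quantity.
N = N₀(1/2)^(t/t½) = 83.57 atoms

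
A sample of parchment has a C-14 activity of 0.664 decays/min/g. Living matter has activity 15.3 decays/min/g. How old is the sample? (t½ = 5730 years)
Age = t½ × log₂(A₀/A) = 25940 years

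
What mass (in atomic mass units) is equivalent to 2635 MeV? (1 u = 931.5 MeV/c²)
m = E/c² = 2.829 u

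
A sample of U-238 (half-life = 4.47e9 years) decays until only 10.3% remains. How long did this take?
t = t½ × log₂(N₀/N) = 1.466e10 years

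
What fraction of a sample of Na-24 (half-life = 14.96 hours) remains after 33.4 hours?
N/N₀ = (1/2)^(t/t½) = 0.2128 = 21.3%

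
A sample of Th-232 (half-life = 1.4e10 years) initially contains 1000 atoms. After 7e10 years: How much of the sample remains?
N = N₀(1/2)^(t/t½) = 31.25 atoms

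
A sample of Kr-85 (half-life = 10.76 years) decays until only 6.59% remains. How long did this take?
t = t½ × log₂(N₀/N) = 42.22 years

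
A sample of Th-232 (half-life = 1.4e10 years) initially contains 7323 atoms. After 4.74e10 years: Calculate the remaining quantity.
N = N₀(1/2)^(t/t½) = 700.6 atoms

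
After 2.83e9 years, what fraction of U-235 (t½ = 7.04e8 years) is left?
N/N₀ = (1/2)^(t/t½) = 0.06164 = 6.16%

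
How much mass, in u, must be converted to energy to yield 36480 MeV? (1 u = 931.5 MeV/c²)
m = E/c² = 39.16 u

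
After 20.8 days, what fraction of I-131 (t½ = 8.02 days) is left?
N/N₀ = (1/2)^(t/t½) = 0.1657 = 16.6%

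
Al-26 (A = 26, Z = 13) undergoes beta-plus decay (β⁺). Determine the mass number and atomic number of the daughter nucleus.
Daughter: A = 26, Z = 12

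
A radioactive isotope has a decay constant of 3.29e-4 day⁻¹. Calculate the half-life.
t½ = ln(2)/λ = 2107 days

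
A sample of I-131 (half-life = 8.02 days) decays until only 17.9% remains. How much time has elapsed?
t = t½ × log₂(N₀/N) = 19.91 days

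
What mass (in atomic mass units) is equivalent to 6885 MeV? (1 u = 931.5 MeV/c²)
m = E/c² = 7.391 u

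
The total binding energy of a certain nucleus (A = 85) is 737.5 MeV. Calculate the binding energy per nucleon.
B.E./A = 737.5/85 = 8.676 MeV/nucleon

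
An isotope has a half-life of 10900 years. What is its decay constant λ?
λ = ln(2)/t½ = 6.359e-5 year⁻¹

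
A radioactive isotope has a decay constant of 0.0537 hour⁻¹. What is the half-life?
t½ = ln(2)/λ = 12.91 hours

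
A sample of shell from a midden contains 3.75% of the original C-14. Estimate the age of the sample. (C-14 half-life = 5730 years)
Age = t½ × log₂(1/ratio) = 27140 years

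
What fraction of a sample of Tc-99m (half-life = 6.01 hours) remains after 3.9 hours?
N/N₀ = (1/2)^(t/t½) = 0.6378 = 63.8%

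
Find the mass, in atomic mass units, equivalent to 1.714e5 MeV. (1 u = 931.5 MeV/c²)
m = E/c² = 184 u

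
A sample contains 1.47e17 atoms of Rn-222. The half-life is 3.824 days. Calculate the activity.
A = λN = 2.665e16 decays/day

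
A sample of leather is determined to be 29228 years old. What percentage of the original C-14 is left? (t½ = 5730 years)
N/N₀ = (1/2)^(t/t½) = 0.02914 = 2.91%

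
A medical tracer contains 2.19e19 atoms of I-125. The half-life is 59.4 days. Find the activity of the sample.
A = λN = 2.556e17 decays/day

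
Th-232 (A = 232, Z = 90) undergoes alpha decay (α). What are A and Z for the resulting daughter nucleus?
Daughter: A = 228, Z = 88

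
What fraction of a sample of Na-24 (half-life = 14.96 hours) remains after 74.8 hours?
N/N₀ = (1/2)^(t/t½) = 0.03125 = 3.13%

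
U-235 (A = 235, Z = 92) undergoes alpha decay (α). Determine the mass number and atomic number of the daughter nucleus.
Daughter: A = 231, Z = 90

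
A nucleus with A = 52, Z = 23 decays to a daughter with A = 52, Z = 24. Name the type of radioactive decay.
ΔA = 0, ΔZ = +1 ⇒ beta-minus decay (β⁻)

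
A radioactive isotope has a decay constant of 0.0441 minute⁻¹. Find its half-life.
t½ = ln(2)/λ = 15.72 minutes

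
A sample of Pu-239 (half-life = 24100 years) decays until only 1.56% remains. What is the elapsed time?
t = t½ × log₂(N₀/N) = 1.447e5 years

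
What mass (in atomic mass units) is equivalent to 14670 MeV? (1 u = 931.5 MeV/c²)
m = E/c² = 15.75 u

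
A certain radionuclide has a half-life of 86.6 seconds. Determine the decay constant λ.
λ = ln(2)/t½ = 0.008004 second⁻¹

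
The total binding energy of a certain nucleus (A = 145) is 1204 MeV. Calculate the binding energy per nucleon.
B.E./A = 1204/145 = 8.303 MeV/nucleon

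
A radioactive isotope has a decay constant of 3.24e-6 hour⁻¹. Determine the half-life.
t½ = ln(2)/λ = 2.139e5 hours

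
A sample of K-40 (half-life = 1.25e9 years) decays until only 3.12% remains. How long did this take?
t = t½ × log₂(N₀/N) = 6.253e9 years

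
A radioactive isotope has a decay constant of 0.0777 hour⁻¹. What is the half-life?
t½ = ln(2)/λ = 8.921 hours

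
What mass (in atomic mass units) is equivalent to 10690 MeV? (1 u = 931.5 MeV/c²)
m = E/c² = 11.48 u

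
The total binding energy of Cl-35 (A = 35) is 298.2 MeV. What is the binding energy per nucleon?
B.E./A = 298.2/35 = 8.52 MeV/nucleon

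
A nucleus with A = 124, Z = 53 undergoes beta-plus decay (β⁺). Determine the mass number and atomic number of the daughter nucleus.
Daughter: A = 124, Z = 52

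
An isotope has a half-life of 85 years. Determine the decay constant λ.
λ = ln(2)/t½ = 0.008155 year⁻¹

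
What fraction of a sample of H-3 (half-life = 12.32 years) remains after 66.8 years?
N/N₀ = (1/2)^(t/t½) = 0.02332 = 2.33%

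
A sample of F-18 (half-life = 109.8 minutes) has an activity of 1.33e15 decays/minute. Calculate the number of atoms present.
N = A/λ = 2.107e17 atoms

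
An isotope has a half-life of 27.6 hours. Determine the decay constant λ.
λ = ln(2)/t½ = 0.02511 hour⁻¹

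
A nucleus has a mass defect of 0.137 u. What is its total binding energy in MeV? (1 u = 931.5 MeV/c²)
B.E. = Δm × 931.5 = 127.6 MeV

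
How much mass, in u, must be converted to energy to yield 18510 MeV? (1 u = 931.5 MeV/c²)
m = E/c² = 19.87 u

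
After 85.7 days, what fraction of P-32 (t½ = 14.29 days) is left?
N/N₀ = (1/2)^(t/t½) = 0.01566 = 1.57%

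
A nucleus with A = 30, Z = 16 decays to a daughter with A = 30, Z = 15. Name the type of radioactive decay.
ΔA = 0, ΔZ = -1 ⇒ beta-plus decay (β⁺) or electron capture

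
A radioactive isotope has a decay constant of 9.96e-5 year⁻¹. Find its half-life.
t½ = ln(2)/λ = 6959 years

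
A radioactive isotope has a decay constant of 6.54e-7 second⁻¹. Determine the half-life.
t½ = ln(2)/λ = 1.06e6 seconds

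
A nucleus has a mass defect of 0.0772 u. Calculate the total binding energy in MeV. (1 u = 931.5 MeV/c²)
B.E. = Δm × 931.5 = 71.91 MeV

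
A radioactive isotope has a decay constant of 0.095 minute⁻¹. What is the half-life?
t½ = ln(2)/λ = 7.296 minutes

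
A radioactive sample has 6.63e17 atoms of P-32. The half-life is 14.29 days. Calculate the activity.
A = λN = 3.216e16 decays/day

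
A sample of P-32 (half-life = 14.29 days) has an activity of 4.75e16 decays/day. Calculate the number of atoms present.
N = A/λ = 9.793e17 atoms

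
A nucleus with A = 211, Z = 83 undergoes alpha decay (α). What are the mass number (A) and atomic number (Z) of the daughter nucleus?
Daughter: A = 207, Z = 81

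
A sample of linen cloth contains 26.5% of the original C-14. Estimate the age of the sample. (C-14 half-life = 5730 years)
Age = t½ × log₂(1/ratio) = 10980 years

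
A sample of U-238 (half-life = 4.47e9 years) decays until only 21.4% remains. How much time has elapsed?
t = t½ × log₂(N₀/N) = 9.943e9 years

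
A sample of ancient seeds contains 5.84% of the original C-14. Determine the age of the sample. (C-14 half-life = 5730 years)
Age = t½ × log₂(1/ratio) = 23480 years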